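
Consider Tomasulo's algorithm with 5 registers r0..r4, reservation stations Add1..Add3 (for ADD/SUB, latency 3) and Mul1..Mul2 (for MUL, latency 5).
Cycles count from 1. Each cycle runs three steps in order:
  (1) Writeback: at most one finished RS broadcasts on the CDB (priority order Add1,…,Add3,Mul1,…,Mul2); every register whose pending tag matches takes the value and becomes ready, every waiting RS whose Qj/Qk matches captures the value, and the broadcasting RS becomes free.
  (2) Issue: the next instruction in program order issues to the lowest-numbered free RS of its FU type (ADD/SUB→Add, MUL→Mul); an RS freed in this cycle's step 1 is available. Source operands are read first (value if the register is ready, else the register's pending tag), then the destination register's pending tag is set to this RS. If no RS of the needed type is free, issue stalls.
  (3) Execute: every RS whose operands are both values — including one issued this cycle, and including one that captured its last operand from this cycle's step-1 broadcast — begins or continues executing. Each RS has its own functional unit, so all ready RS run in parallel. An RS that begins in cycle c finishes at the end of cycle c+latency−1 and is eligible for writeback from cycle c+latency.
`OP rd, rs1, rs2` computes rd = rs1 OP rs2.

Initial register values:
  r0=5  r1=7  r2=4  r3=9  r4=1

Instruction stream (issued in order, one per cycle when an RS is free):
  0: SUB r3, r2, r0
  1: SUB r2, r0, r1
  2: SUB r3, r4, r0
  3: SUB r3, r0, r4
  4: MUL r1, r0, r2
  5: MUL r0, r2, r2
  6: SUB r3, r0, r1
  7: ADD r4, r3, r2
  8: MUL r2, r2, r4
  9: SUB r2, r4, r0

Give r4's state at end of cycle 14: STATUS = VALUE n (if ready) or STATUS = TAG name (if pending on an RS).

STATUS = TAG Add2

c1: issue SUB r3<-Add1 | r0:5,r1:7,r2:4,r3:Add1,r4:1
c2: issue SUB r2<-Add2 | r0:5,r1:7,r2:Add2,r3:Add1,r4:1
c3: issue SUB r3<-Add3 | r0:5,r1:7,r2:Add2,r3:Add3,r4:1
c4: CDB Add1=-1; issue SUB r3<-Add1 | r0:5,r1:7,r2:Add2,r3:Add1,r4:1
c5: CDB Add2=-2; issue MUL r1<-Mul1 | r0:5,r1:Mul1,r2:-2,r3:Add1,r4:1
c6: CDB Add3=-4; issue MUL r0<-Mul2 | r0:Mul2,r1:Mul1,r2:-2,r3:Add1,r4:1
c7: CDB Add1=4; issue SUB r3<-Add1 | r0:Mul2,r1:Mul1,r2:-2,r3:Add1,r4:1
c8: issue ADD r4<-Add2 | r0:Mul2,r1:Mul1,r2:-2,r3:Add1,r4:Add2
c9: stall | r0:Mul2,r1:Mul1,r2:-2,r3:Add1,r4:Add2
c10: CDB Mul1=-10; issue MUL r2<-Mul1 | r0:Mul2,r1:-10,r2:Mul1,r3:Add1,r4:Add2
c11: CDB Mul2=4; issue SUB r2<-Add3 | r0:4,r1:-10,r2:Add3,r3:Add1,r4:Add2
c12: - | r0:4,r1:-10,r2:Add3,r3:Add1,r4:Add2
c13: - | r0:4,r1:-10,r2:Add3,r3:Add1,r4:Add2
c14: CDB Add1=14 | r0:4,r1:-10,r2:Add3,r3:14,r4:Add2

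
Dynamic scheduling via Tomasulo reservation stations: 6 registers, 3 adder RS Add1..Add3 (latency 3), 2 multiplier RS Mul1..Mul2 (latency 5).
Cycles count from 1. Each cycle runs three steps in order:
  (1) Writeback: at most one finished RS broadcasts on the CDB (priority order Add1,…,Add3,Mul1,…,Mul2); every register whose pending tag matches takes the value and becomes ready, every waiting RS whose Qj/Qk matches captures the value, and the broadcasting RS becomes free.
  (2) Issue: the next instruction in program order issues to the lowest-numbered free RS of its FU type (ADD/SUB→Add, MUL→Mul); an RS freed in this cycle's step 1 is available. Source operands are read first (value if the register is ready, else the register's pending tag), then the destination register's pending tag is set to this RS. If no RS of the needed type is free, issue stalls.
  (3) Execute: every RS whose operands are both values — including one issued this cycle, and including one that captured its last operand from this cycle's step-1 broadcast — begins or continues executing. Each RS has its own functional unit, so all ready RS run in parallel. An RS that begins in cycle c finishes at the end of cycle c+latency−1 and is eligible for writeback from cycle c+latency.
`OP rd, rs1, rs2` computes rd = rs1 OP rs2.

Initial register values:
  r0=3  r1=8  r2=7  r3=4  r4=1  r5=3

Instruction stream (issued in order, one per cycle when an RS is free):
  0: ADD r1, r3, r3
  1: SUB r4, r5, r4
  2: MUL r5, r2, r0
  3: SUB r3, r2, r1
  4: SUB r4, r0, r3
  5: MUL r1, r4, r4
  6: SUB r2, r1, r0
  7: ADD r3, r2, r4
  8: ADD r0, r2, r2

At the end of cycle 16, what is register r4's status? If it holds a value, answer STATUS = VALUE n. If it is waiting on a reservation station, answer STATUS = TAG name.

STATUS = VALUE 4

cycle 1: issue ADD r1<-Add1 // r0:3,r1:Add1,r2:7,r3:4,r4:1,r5:3
cycle 2: issue SUB r4<-Add2 // r0:3,r1:Add1,r2:7,r3:4,r4:Add2,r5:3
cycle 3: issue MUL r5<-Mul1 // r0:3,r1:Add1,r2:7,r3:4,r4:Add2,r5:Mul1
cycle 4: CDB Add1=8; issue SUB r3<-Add1 // r0:3,r1:8,r2:7,r3:Add1,r4:Add2,r5:Mul1
cycle 5: CDB Add2=2; issue SUB r4<-Add2 // r0:3,r1:8,r2:7,r3:Add1,r4:Add2,r5:Mul1
cycle 6: issue MUL r1<-Mul2 // r0:3,r1:Mul2,r2:7,r3:Add1,r4:Add2,r5:Mul1
cycle 7: CDB Add1=-1; issue SUB r2<-Add1 // r0:3,r1:Mul2,r2:Add1,r3:-1,r4:Add2,r5:Mul1
cycle 8: CDB Mul1=21; issue ADD r3<-Add3 // r0:3,r1:Mul2,r2:Add1,r3:Add3,r4:Add2,r5:21
cycle 9: stall // r0:3,r1:Mul2,r2:Add1,r3:Add3,r4:Add2,r5:21
cycle 10: CDB Add2=4; issue ADD r0<-Add2 // r0:Add2,r1:Mul2,r2:Add1,r3:Add3,r4:4,r5:21
cycle 11: - // r0:Add2,r1:Mul2,r2:Add1,r3:Add3,r4:4,r5:21
cycle 12: - // r0:Add2,r1:Mul2,r2:Add1,r3:Add3,r4:4,r5:21
cycle 13: - // r0:Add2,r1:Mul2,r2:Add1,r3:Add3,r4:4,r5:21
cycle 14: - // r0:Add2,r1:Mul2,r2:Add1,r3:Add3,r4:4,r5:21
cycle 15: CDB Mul2=16 // r0:Add2,r1:16,r2:Add1,r3:Add3,r4:4,r5:21
cycle 16: - // r0:Add2,r1:16,r2:Add1,r3:Add3,r4:4,r5:21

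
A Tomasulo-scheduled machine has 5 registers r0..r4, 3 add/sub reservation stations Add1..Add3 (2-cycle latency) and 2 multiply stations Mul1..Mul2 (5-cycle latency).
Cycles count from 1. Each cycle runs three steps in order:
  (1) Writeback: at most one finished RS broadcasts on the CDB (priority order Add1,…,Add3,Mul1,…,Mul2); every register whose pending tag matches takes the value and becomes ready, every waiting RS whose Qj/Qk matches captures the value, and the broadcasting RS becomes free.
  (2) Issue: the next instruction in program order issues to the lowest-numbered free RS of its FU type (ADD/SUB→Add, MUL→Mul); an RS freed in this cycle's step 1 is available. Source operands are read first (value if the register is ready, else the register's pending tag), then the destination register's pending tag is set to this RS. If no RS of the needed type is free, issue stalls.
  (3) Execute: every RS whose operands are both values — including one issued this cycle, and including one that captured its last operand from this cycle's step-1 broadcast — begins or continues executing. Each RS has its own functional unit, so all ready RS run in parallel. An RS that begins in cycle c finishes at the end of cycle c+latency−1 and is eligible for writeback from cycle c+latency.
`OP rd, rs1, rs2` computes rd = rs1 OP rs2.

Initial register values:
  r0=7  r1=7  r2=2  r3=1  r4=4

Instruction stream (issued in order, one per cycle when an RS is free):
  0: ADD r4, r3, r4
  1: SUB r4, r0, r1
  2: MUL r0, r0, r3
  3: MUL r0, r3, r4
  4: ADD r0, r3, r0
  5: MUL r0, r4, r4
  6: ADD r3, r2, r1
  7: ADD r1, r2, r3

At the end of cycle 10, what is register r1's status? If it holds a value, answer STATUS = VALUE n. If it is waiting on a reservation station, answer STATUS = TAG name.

cycle 1: issue ADD r4<-Add1 // r0:7,r1:7,r2:2,r3:1,r4:Add1
cycle 2: issue SUB r4<-Add2 // r0:7,r1:7,r2:2,r3:1,r4:Add2
cycle 3: CDB Add1=5; issue MUL r0<-Mul1 // r0:Mul1,r1:7,r2:2,r3:1,r4:Add2
cycle 4: CDB Add2=0; issue MUL r0<-Mul2 // r0:Mul2,r1:7,r2:2,r3:1,r4:0
cycle 5: issue ADD r0<-Add1 // r0:Add1,r1:7,r2:2,r3:1,r4:0
cycle 6: stall // r0:Add1,r1:7,r2:2,r3:1,r4:0
cycle 7: stall // r0:Add1,r1:7,r2:2,r3:1,r4:0
cycle 8: CDB Mul1=7; issue MUL r0<-Mul1 // r0:Mul1,r1:7,r2:2,r3:1,r4:0
cycle 9: CDB Mul2=0; issue ADD r3<-Add2 // r0:Mul1,r1:7,r2:2,r3:Add2,r4:0
cycle 10: issue ADD r1<-Add3 // r0:Mul1,r1:Add3,r2:2,r3:Add2,r4:0

STATUS = TAG Add3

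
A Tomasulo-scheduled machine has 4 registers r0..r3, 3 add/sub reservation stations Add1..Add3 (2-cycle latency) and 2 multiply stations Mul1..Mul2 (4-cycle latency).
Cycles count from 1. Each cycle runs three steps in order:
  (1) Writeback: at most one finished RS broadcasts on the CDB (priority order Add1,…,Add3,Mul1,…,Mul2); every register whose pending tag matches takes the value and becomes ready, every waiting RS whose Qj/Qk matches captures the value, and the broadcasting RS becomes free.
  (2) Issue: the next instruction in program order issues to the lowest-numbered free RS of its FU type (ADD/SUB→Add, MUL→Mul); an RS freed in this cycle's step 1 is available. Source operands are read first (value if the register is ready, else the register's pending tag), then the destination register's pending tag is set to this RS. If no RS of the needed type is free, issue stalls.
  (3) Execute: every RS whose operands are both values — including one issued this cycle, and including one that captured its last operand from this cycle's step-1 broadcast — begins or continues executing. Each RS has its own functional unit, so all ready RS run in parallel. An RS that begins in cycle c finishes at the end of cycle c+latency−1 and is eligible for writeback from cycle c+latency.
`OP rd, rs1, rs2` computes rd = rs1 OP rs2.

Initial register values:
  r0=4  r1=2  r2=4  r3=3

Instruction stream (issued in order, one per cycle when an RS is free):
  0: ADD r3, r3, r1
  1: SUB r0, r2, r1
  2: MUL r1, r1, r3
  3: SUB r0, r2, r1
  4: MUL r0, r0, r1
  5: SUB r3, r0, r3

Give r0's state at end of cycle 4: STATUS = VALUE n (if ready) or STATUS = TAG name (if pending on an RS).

STATUS = TAG Add1

cycle 1: issue ADD r3<-Add1 // r0:4,r1:2,r2:4,r3:Add1
cycle 2: issue SUB r0<-Add2 // r0:Add2,r1:2,r2:4,r3:Add1
cycle 3: CDB Add1=5; issue MUL r1<-Mul1 // r0:Add2,r1:Mul1,r2:4,r3:5
cycle 4: CDB Add2=2; issue SUB r0<-Add1 // r0:Add1,r1:Mul1,r2:4,r3:5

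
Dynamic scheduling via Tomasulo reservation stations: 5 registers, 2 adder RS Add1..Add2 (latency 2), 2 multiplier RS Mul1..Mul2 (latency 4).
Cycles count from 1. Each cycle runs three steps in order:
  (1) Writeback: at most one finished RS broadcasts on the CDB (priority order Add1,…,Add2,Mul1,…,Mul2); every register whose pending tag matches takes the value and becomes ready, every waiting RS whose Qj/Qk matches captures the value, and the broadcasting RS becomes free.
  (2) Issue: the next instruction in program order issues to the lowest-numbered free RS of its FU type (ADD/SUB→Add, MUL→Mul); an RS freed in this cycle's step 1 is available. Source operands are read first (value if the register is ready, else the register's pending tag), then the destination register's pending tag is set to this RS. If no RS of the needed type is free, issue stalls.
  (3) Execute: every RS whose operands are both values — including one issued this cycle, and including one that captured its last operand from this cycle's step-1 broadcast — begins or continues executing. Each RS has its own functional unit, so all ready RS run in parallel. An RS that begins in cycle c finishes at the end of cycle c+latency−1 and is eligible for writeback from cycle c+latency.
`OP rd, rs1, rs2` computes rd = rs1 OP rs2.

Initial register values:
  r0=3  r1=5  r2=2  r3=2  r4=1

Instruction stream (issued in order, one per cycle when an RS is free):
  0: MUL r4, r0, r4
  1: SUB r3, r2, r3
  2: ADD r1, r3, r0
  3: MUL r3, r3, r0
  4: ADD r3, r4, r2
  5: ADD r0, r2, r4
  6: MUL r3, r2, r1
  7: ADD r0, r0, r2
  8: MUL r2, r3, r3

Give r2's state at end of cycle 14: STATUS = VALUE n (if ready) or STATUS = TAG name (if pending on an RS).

c1: issue MUL r4<-Mul1 | r0:3,r1:5,r2:2,r3:2,r4:Mul1
c2: issue SUB r3<-Add1 | r0:3,r1:5,r2:2,r3:Add1,r4:Mul1
c3: issue ADD r1<-Add2 | r0:3,r1:Add2,r2:2,r3:Add1,r4:Mul1
c4: CDB Add1=0; issue MUL r3<-Mul2 | r0:3,r1:Add2,r2:2,r3:Mul2,r4:Mul1
c5: CDB Mul1=3; issue ADD r3<-Add1 | r0:3,r1:Add2,r2:2,r3:Add1,r4:3
c6: CDB Add2=3; issue ADD r0<-Add2 | r0:Add2,r1:3,r2:2,r3:Add1,r4:3
c7: CDB Add1=5; issue MUL r3<-Mul1 | r0:Add2,r1:3,r2:2,r3:Mul1,r4:3
c8: CDB Add2=5; issue ADD r0<-Add1 | r0:Add1,r1:3,r2:2,r3:Mul1,r4:3
c9: CDB Mul2=0; issue MUL r2<-Mul2 | r0:Add1,r1:3,r2:Mul2,r3:Mul1,r4:3
c10: CDB Add1=7 | r0:7,r1:3,r2:Mul2,r3:Mul1,r4:3
c11: CDB Mul1=6 | r0:7,r1:3,r2:Mul2,r3:6,r4:3
c12: - | r0:7,r1:3,r2:Mul2,r3:6,r4:3
c13: - | r0:7,r1:3,r2:Mul2,r3:6,r4:3
c14: - | r0:7,r1:3,r2:Mul2,r3:6,r4:3

STATUS = TAG Mul2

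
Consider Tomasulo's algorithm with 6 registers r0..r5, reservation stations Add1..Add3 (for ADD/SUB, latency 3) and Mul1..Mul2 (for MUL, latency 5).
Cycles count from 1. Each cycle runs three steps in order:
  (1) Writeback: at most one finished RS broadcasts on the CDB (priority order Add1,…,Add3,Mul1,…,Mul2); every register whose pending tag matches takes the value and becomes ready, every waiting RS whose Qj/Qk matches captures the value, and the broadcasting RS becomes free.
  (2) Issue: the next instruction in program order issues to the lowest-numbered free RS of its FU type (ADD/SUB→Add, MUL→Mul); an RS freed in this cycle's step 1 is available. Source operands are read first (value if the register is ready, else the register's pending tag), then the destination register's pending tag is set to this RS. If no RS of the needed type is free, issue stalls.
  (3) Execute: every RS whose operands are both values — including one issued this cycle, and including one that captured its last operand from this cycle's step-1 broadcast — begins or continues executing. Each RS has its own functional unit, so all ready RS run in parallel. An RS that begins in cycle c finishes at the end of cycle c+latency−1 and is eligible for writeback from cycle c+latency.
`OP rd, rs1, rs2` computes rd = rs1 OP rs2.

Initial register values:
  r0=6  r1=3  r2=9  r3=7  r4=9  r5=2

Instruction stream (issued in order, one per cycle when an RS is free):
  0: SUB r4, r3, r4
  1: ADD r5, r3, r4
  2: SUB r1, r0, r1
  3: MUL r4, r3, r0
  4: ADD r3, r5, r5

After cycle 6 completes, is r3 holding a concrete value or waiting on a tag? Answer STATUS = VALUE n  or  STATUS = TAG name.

  c1: issue SUB r4<-Add1  regs: r0:6,r1:3,r2:9,r3:7,r4:Add1,r5:2
  c2: issue ADD r5<-Add2  regs: r0:6,r1:3,r2:9,r3:7,r4:Add1,r5:Add2
  c3: issue SUB r1<-Add3  regs: r0:6,r1:Add3,r2:9,r3:7,r4:Add1,r5:Add2
  c4: CDB Add1=-2; issue MUL r4<-Mul1  regs: r0:6,r1:Add3,r2:9,r3:7,r4:Mul1,r5:Add2
  c5: issue ADD r3<-Add1  regs: r0:6,r1:Add3,r2:9,r3:Add1,r4:Mul1,r5:Add2
  c6: CDB Add3=3  regs: r0:6,r1:3,r2:9,r3:Add1,r4:Mul1,r5:Add2

STATUS = TAG Add1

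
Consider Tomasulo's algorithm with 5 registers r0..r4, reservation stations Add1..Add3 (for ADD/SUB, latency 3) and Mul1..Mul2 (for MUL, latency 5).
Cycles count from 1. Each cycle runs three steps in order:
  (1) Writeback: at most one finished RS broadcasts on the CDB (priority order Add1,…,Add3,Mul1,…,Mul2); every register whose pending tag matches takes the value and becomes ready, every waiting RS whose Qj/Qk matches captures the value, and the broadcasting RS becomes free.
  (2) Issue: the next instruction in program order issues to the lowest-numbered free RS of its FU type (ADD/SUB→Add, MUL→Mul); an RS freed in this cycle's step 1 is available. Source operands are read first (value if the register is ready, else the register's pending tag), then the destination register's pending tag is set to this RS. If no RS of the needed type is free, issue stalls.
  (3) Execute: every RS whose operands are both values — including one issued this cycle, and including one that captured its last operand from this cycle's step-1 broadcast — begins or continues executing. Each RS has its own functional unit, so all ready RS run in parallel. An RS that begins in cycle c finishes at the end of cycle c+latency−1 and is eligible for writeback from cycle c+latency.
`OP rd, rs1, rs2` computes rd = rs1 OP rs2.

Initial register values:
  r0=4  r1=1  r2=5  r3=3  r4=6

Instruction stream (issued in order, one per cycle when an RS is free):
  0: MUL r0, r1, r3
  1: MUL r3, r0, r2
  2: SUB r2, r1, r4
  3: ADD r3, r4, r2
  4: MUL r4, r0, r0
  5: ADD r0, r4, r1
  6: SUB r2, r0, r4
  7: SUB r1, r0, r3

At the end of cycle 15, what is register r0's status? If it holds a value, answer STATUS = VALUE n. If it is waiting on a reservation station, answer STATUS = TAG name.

STATUS = VALUE 10

  c1: issue MUL r0<-Mul1  regs: r0:Mul1,r1:1,r2:5,r3:3,r4:6
  c2: issue MUL r3<-Mul2  regs: r0:Mul1,r1:1,r2:5,r3:Mul2,r4:6
  c3: issue SUB r2<-Add1  regs: r0:Mul1,r1:1,r2:Add1,r3:Mul2,r4:6
  c4: issue ADD r3<-Add2  regs: r0:Mul1,r1:1,r2:Add1,r3:Add2,r4:6
  c5: stall  regs: r0:Mul1,r1:1,r2:Add1,r3:Add2,r4:6
  c6: CDB Add1=-5; stall  regs: r0:Mul1,r1:1,r2:-5,r3:Add2,r4:6
  c7: CDB Mul1=3; issue MUL r4<-Mul1  regs: r0:3,r1:1,r2:-5,r3:Add2,r4:Mul1
  c8: issue ADD r0<-Add1  regs: r0:Add1,r1:1,r2:-5,r3:Add2,r4:Mul1
  c9: CDB Add2=1; issue SUB r2<-Add2  regs: r0:Add1,r1:1,r2:Add2,r3:1,r4:Mul1
  c10: issue SUB r1<-Add3  regs: r0:Add1,r1:Add3,r2:Add2,r3:1,r4:Mul1
  c11: -  regs: r0:Add1,r1:Add3,r2:Add2,r3:1,r4:Mul1
  c12: CDB Mul1=9  regs: r0:Add1,r1:Add3,r2:Add2,r3:1,r4:9
  c13: CDB Mul2=15  regs: r0:Add1,r1:Add3,r2:Add2,r3:1,r4:9
  c14: -  regs: r0:Add1,r1:Add3,r2:Add2,r3:1,r4:9
  c15: CDB Add1=10  regs: r0:10,r1:Add3,r2:Add2,r3:1,r4:9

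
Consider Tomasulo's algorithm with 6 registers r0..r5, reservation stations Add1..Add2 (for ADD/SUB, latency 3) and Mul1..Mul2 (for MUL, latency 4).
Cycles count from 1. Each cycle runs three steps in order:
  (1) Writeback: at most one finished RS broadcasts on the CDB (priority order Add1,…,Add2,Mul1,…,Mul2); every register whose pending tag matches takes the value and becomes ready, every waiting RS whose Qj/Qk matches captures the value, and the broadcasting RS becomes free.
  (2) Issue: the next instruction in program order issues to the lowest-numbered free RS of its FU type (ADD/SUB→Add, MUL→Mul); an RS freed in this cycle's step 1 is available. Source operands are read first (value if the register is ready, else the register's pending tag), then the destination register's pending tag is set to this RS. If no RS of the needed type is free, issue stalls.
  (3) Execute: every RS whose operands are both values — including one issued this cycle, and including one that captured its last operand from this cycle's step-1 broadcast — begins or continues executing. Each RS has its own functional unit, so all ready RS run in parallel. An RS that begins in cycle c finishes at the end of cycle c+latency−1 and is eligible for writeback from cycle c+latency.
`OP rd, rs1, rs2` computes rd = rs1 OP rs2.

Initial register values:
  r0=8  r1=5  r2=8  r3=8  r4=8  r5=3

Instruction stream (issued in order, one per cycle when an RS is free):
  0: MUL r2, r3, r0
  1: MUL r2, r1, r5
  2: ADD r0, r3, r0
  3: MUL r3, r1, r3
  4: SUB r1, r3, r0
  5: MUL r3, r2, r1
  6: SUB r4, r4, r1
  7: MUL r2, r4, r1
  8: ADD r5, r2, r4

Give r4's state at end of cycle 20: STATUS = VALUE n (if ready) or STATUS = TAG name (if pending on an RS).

STATUS = VALUE -16

cycle 1: issue MUL r2<-Mul1 // r0:8,r1:5,r2:Mul1,r3:8,r4:8,r5:3
cycle 2: issue MUL r2<-Mul2 // r0:8,r1:5,r2:Mul2,r3:8,r4:8,r5:3
cycle 3: issue ADD r0<-Add1 // r0:Add1,r1:5,r2:Mul2,r3:8,r4:8,r5:3
cycle 4: stall // r0:Add1,r1:5,r2:Mul2,r3:8,r4:8,r5:3
cycle 5: CDB Mul1=64; issue MUL r3<-Mul1 // r0:Add1,r1:5,r2:Mul2,r3:Mul1,r4:8,r5:3
cycle 6: CDB Add1=16; issue SUB r1<-Add1 // r0:16,r1:Add1,r2:Mul2,r3:Mul1,r4:8,r5:3
cycle 7: CDB Mul2=15; issue MUL r3<-Mul2 // r0:16,r1:Add1,r2:15,r3:Mul2,r4:8,r5:3
cycle 8: issue SUB r4<-Add2 // r0:16,r1:Add1,r2:15,r3:Mul2,r4:Add2,r5:3
cycle 9: CDB Mul1=40; issue MUL r2<-Mul1 // r0:16,r1:Add1,r2:Mul1,r3:Mul2,r4:Add2,r5:3
cycle 10: stall // r0:16,r1:Add1,r2:Mul1,r3:Mul2,r4:Add2,r5:3
cycle 11: stall // r0:16,r1:Add1,r2:Mul1,r3:Mul2,r4:Add2,r5:3
cycle 12: CDB Add1=24; issue ADD r5<-Add1 // r0:16,r1:24,r2:Mul1,r3:Mul2,r4:Add2,r5:Add1
cycle 13: - // r0:16,r1:24,r2:Mul1,r3:Mul2,r4:Add2,r5:Add1
cycle 14: - // r0:16,r1:24,r2:Mul1,r3:Mul2,r4:Add2,r5:Add1
cycle 15: CDB Add2=-16 // r0:16,r1:24,r2:Mul1,r3:Mul2,r4:-16,r5:Add1
cycle 16: CDB Mul2=360 // r0:16,r1:24,r2:Mul1,r3:360,r4:-16,r5:Add1
cycle 17: - // r0:16,r1:24,r2:Mul1,r3:360,r4:-16,r5:Add1
cycle 18: - // r0:16,r1:24,r2:Mul1,r3:360,r4:-16,r5:Add1
cycle 19: CDB Mul1=-384 // r0:16,r1:24,r2:-384,r3:360,r4:-16,r5:Add1
cycle 20: - // r0:16,r1:24,r2:-384,r3:360,r4:-16,r5:Add1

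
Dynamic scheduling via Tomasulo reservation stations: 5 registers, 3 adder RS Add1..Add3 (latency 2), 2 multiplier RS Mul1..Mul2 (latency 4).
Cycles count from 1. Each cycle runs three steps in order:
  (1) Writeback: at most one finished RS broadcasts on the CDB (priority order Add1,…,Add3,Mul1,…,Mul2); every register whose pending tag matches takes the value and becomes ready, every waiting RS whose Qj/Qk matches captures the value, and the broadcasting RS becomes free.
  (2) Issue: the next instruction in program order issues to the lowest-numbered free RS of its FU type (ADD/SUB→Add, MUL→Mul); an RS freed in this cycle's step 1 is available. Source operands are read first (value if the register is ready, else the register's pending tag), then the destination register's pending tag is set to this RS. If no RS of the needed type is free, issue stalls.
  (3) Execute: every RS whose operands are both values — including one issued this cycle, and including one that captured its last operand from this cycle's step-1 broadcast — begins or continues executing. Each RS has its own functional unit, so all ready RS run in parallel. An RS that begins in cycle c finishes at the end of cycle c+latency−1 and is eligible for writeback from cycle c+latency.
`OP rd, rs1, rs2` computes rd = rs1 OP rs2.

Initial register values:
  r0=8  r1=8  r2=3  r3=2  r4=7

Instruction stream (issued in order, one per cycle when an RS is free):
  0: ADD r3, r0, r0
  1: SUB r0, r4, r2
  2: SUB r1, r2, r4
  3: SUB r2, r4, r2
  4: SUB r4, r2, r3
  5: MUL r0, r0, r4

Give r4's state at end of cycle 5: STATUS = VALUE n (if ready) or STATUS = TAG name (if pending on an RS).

STATUS = TAG Add1

c1: issue ADD r3<-Add1 | r0:8,r1:8,r2:3,r3:Add1,r4:7
c2: issue SUB r0<-Add2 | r0:Add2,r1:8,r2:3,r3:Add1,r4:7
c3: CDB Add1=16; issue SUB r1<-Add1 | r0:Add2,r1:Add1,r2:3,r3:16,r4:7
c4: CDB Add2=4; issue SUB r2<-Add2 | r0:4,r1:Add1,r2:Add2,r3:16,r4:7
c5: CDB Add1=-4; issue SUB r4<-Add1 | r0:4,r1:-4,r2:Add2,r3:16,r4:Add1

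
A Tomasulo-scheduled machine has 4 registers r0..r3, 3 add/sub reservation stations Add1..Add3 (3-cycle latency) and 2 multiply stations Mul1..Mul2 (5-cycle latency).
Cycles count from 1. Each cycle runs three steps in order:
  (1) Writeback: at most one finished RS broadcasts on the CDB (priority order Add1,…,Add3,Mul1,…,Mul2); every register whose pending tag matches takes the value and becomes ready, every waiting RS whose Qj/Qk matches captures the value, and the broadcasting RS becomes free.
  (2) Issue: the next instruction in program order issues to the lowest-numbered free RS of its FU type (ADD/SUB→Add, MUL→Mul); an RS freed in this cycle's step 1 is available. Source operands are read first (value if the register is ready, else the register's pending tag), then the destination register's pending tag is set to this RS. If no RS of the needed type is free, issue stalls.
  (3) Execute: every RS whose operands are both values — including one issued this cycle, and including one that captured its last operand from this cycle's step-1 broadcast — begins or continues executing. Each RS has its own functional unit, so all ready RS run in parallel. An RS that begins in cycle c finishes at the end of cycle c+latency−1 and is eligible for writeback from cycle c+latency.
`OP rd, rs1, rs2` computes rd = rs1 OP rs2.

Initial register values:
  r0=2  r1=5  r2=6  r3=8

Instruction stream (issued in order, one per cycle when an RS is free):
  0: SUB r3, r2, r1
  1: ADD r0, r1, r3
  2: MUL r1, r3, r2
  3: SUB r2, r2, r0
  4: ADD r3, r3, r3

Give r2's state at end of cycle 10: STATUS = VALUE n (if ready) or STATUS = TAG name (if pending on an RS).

c1: issue SUB r3<-Add1 | r0:2,r1:5,r2:6,r3:Add1
c2: issue ADD r0<-Add2 | r0:Add2,r1:5,r2:6,r3:Add1
c3: issue MUL r1<-Mul1 | r0:Add2,r1:Mul1,r2:6,r3:Add1
c4: CDB Add1=1; issue SUB r2<-Add1 | r0:Add2,r1:Mul1,r2:Add1,r3:1
c5: issue ADD r3<-Add3 | r0:Add2,r1:Mul1,r2:Add1,r3:Add3
c6: - | r0:Add2,r1:Mul1,r2:Add1,r3:Add3
c7: CDB Add2=6 | r0:6,r1:Mul1,r2:Add1,r3:Add3
c8: CDB Add3=2 | r0:6,r1:Mul1,r2:Add1,r3:2
c9: CDB Mul1=6 | r0:6,r1:6,r2:Add1,r3:2
c10: CDB Add1=0 | r0:6,r1:6,r2:0,r3:2

STATUS = VALUE 0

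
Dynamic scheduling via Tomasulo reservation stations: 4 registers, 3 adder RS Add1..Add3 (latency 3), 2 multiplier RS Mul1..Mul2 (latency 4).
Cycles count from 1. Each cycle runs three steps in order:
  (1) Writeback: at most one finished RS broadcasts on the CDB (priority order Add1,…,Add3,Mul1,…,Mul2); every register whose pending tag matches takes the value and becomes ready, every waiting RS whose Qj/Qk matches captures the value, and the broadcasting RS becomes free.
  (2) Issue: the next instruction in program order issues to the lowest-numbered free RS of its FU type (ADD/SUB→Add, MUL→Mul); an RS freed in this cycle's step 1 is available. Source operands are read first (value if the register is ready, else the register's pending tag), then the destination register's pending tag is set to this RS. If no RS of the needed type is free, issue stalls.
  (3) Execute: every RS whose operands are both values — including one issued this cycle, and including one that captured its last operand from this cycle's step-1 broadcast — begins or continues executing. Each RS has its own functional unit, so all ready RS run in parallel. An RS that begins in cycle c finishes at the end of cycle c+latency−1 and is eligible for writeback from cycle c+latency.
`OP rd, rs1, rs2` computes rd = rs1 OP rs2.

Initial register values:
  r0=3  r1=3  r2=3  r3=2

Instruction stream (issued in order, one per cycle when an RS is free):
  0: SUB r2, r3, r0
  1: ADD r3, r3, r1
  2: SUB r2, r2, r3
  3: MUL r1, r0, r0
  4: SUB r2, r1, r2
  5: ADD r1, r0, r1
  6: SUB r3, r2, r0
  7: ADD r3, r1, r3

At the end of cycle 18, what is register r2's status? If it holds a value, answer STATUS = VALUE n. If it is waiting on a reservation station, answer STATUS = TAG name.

STATUS = VALUE 15

c1: issue SUB r2<-Add1 | r0:3,r1:3,r2:Add1,r3:2
c2: issue ADD r3<-Add2 | r0:3,r1:3,r2:Add1,r3:Add2
c3: issue SUB r2<-Add3 | r0:3,r1:3,r2:Add3,r3:Add2
c4: CDB Add1=-1; issue MUL r1<-Mul1 | r0:3,r1:Mul1,r2:Add3,r3:Add2
c5: CDB Add2=5; issue SUB r2<-Add1 | r0:3,r1:Mul1,r2:Add1,r3:5
c6: issue ADD r1<-Add2 | r0:3,r1:Add2,r2:Add1,r3:5
c7: stall | r0:3,r1:Add2,r2:Add1,r3:5
c8: CDB Add3=-6; issue SUB r3<-Add3 | r0:3,r1:Add2,r2:Add1,r3:Add3
c9: CDB Mul1=9; stall | r0:3,r1:Add2,r2:Add1,r3:Add3
c10: stall | r0:3,r1:Add2,r2:Add1,r3:Add3
c11: stall | r0:3,r1:Add2,r2:Add1,r3:Add3
c12: CDB Add1=15; issue ADD r3<-Add1 | r0:3,r1:Add2,r2:15,r3:Add1
c13: CDB Add2=12 | r0:3,r1:12,r2:15,r3:Add1
c14: - | r0:3,r1:12,r2:15,r3:Add1
c15: CDB Add3=12 | r0:3,r1:12,r2:15,r3:Add1
c16: - | r0:3,r1:12,r2:15,r3:Add1
c17: - | r0:3,r1:12,r2:15,r3:Add1
c18: CDB Add1=24 | r0:3,r1:12,r2:15,r3:24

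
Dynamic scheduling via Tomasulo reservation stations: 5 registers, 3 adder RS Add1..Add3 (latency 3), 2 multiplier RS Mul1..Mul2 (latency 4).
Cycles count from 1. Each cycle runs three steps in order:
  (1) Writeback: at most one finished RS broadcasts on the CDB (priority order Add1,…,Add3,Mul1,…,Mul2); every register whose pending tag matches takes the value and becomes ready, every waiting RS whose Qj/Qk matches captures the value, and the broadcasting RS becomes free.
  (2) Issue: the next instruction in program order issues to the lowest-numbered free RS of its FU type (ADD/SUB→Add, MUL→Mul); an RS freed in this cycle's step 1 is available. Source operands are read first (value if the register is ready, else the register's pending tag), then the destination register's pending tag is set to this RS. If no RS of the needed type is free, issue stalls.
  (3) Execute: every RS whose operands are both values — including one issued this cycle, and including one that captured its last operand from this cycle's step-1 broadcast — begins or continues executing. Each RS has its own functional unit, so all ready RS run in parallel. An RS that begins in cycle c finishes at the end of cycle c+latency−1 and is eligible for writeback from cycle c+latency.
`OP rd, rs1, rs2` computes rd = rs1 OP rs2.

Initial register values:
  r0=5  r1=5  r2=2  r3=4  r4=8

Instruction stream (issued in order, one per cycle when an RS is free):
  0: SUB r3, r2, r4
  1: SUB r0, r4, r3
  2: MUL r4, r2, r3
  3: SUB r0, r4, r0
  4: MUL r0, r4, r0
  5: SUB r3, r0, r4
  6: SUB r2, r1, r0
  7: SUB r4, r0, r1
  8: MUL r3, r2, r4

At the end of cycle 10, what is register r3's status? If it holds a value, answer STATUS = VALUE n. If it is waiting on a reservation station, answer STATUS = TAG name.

STATUS = TAG Add3

cycle 1: issue SUB r3<-Add1 // r0:5,r1:5,r2:2,r3:Add1,r4:8
cycle 2: issue SUB r0<-Add2 // r0:Add2,r1:5,r2:2,r3:Add1,r4:8
cycle 3: issue MUL r4<-Mul1 // r0:Add2,r1:5,r2:2,r3:Add1,r4:Mul1
cycle 4: CDB Add1=-6; issue SUB r0<-Add1 // r0:Add1,r1:5,r2:2,r3:-6,r4:Mul1
cycle 5: issue MUL r0<-Mul2 // r0:Mul2,r1:5,r2:2,r3:-6,r4:Mul1
cycle 6: issue SUB r3<-Add3 // r0:Mul2,r1:5,r2:2,r3:Add3,r4:Mul1
cycle 7: CDB Add2=14; issue SUB r2<-Add2 // r0:Mul2,r1:5,r2:Add2,r3:Add3,r4:Mul1
cycle 8: CDB Mul1=-12; stall // r0:Mul2,r1:5,r2:Add2,r3:Add3,r4:-12
cycle 9: stall // r0:Mul2,r1:5,r2:Add2,r3:Add3,r4:-12
cycle 10: stall // r0:Mul2,r1:5,r2:Add2,r3:Add3,r4:-12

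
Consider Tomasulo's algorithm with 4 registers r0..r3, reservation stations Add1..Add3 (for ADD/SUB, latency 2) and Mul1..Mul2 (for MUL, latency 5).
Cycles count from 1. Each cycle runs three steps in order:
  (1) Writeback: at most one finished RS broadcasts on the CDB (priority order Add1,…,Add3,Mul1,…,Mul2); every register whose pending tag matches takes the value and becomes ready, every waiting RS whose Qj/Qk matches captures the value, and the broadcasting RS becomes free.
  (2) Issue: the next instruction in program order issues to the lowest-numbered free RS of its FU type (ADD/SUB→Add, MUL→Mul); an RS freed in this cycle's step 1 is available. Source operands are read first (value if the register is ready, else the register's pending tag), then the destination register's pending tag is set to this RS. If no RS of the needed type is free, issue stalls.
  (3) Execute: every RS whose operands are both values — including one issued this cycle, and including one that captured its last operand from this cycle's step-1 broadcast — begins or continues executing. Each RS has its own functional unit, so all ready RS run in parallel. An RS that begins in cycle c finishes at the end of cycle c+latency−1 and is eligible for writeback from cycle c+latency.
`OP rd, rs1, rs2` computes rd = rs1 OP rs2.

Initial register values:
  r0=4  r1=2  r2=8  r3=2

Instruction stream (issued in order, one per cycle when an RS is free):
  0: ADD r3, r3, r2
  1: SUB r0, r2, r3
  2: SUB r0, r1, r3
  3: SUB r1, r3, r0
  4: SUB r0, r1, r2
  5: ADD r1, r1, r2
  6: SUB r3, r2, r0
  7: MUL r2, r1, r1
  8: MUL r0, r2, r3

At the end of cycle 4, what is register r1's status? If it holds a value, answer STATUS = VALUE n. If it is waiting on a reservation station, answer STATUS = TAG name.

STATUS = TAG Add3

c1: issue ADD r3<-Add1 | r0:4,r1:2,r2:8,r3:Add1
c2: issue SUB r0<-Add2 | r0:Add2,r1:2,r2:8,r3:Add1
c3: CDB Add1=10; issue SUB r0<-Add1 | r0:Add1,r1:2,r2:8,r3:10
c4: issue SUB r1<-Add3 | r0:Add1,r1:Add3,r2:8,r3:10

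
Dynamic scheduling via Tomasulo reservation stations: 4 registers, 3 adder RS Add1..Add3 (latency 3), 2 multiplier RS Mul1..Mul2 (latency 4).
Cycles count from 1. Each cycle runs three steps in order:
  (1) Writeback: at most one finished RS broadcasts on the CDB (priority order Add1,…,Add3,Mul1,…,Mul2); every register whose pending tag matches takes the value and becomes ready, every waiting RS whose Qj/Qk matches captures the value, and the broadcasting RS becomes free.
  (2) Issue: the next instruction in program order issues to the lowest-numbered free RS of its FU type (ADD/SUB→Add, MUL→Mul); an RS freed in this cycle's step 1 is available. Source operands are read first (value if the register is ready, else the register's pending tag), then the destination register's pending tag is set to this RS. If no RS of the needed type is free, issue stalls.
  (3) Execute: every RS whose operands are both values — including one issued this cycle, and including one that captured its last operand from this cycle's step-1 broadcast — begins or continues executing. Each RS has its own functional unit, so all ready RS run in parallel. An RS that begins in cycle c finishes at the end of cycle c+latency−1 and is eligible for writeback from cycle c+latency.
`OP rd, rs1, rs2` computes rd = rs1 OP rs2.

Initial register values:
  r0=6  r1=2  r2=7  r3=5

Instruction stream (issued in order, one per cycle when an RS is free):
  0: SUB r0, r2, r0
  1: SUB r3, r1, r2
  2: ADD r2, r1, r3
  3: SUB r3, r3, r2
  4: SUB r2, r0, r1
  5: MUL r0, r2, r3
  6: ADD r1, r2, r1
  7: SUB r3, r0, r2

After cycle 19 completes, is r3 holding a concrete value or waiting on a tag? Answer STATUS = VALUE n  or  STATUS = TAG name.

cycle 1: issue SUB r0<-Add1 // r0:Add1,r1:2,r2:7,r3:5
cycle 2: issue SUB r3<-Add2 // r0:Add1,r1:2,r2:7,r3:Add2
cycle 3: issue ADD r2<-Add3 // r0:Add1,r1:2,r2:Add3,r3:Add2
cycle 4: CDB Add1=1; issue SUB r3<-Add1 // r0:1,r1:2,r2:Add3,r3:Add1
cycle 5: CDB Add2=-5; issue SUB r2<-Add2 // r0:1,r1:2,r2:Add2,r3:Add1
cycle 6: issue MUL r0<-Mul1 // r0:Mul1,r1:2,r2:Add2,r3:Add1
cycle 7: stall // r0:Mul1,r1:2,r2:Add2,r3:Add1
cycle 8: CDB Add2=-1; issue ADD r1<-Add2 // r0:Mul1,r1:Add2,r2:-1,r3:Add1
cycle 9: CDB Add3=-3; issue SUB r3<-Add3 // r0:Mul1,r1:Add2,r2:-1,r3:Add3
cycle 10: - // r0:Mul1,r1:Add2,r2:-1,r3:Add3
cycle 11: CDB Add2=1 // r0:Mul1,r1:1,r2:-1,r3:Add3
cycle 12: CDB Add1=-2 // r0:Mul1,r1:1,r2:-1,r3:Add3
cycle 13: - // r0:Mul1,r1:1,r2:-1,r3:Add3
cycle 14: - // r0:Mul1,r1:1,r2:-1,r3:Add3
cycle 15: - // r0:Mul1,r1:1,r2:-1,r3:Add3
cycle 16: CDB Mul1=2 // r0:2,r1:1,r2:-1,r3:Add3
cycle 17: - // r0:2,r1:1,r2:-1,r3:Add3
cycle 18: - // r0:2,r1:1,r2:-1,r3:Add3
cycle 19: CDB Add3=3 // r0:2,r1:1,r2:-1,r3:3

STATUS = VALUE 3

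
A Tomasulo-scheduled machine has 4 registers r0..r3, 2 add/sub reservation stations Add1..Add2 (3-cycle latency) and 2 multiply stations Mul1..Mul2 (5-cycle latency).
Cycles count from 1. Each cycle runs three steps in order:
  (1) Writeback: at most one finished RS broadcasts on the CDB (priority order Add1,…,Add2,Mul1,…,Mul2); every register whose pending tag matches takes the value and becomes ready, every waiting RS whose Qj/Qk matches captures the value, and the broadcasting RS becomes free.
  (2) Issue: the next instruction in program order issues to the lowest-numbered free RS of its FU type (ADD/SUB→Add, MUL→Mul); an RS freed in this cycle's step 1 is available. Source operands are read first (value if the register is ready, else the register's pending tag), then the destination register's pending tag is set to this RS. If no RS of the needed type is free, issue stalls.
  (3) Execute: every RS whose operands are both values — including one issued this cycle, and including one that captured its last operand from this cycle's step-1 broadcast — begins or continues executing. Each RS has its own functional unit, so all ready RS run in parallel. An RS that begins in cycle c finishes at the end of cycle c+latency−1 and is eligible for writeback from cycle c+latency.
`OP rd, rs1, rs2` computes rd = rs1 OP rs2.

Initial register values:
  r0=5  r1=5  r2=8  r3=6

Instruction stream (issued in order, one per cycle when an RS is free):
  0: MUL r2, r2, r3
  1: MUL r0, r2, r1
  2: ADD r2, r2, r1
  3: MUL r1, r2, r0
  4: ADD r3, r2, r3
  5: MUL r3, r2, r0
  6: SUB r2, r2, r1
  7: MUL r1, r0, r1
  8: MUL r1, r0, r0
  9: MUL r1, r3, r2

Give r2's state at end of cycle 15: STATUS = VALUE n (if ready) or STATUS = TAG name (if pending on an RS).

  c1: issue MUL r2<-Mul1  regs: r0:5,r1:5,r2:Mul1,r3:6
  c2: issue MUL r0<-Mul2  regs: r0:Mul2,r1:5,r2:Mul1,r3:6
  c3: issue ADD r2<-Add1  regs: r0:Mul2,r1:5,r2:Add1,r3:6
  c4: stall  regs: r0:Mul2,r1:5,r2:Add1,r3:6
  c5: stall  regs: r0:Mul2,r1:5,r2:Add1,r3:6
  c6: CDB Mul1=48; issue MUL r1<-Mul1  regs: r0:Mul2,r1:Mul1,r2:Add1,r3:6
  c7: issue ADD r3<-Add2  regs: r0:Mul2,r1:Mul1,r2:Add1,r3:Add2
  c8: stall  regs: r0:Mul2,r1:Mul1,r2:Add1,r3:Add2
  c9: CDB Add1=53; stall  regs: r0:Mul2,r1:Mul1,r2:53,r3:Add2
  c10: stall  regs: r0:Mul2,r1:Mul1,r2:53,r3:Add2
  c11: CDB Mul2=240; issue MUL r3<-Mul2  regs: r0:240,r1:Mul1,r2:53,r3:Mul2
  c12: CDB Add2=59; issue SUB r2<-Add1  regs: r0:240,r1:Mul1,r2:Add1,r3:Mul2
  c13: stall  regs: r0:240,r1:Mul1,r2:Add1,r3:Mul2
  c14: stall  regs: r0:240,r1:Mul1,r2:Add1,r3:Mul2
  c15: stall  regs: r0:240,r1:Mul1,r2:Add1,r3:Mul2

STATUS = TAG Add1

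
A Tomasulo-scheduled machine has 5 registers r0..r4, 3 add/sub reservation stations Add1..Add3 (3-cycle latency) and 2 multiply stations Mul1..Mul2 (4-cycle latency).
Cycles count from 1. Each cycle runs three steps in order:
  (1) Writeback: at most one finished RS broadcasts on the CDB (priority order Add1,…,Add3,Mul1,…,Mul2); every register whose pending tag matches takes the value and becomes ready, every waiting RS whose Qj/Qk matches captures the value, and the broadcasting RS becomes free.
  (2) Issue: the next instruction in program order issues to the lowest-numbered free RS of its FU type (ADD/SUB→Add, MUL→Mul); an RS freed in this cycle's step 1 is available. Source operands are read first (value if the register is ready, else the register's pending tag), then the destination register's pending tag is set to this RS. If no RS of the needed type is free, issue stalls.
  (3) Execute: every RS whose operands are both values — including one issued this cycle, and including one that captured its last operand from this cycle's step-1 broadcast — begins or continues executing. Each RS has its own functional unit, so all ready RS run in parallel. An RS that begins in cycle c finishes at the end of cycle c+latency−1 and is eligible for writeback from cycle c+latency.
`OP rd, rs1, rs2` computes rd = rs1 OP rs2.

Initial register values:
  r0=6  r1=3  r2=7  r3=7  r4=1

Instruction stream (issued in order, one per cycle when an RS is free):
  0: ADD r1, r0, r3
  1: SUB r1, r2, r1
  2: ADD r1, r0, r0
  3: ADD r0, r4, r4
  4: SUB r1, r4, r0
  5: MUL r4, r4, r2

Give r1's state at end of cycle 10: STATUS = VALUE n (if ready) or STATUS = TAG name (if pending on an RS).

c1: issue ADD r1<-Add1 | r0:6,r1:Add1,r2:7,r3:7,r4:1
c2: issue SUB r1<-Add2 | r0:6,r1:Add2,r2:7,r3:7,r4:1
c3: issue ADD r1<-Add3 | r0:6,r1:Add3,r2:7,r3:7,r4:1
c4: CDB Add1=13; issue ADD r0<-Add1 | r0:Add1,r1:Add3,r2:7,r3:7,r4:1
c5: stall | r0:Add1,r1:Add3,r2:7,r3:7,r4:1
c6: CDB Add3=12; issue SUB r1<-Add3 | r0:Add1,r1:Add3,r2:7,r3:7,r4:1
c7: CDB Add1=2; issue MUL r4<-Mul1 | r0:2,r1:Add3,r2:7,r3:7,r4:Mul1
c8: CDB Add2=-6 | r0:2,r1:Add3,r2:7,r3:7,r4:Mul1
c9: - | r0:2,r1:Add3,r2:7,r3:7,r4:Mul1
c10: CDB Add3=-1 | r0:2,r1:-1,r2:7,r3:7,r4:Mul1

STATUS = VALUE -1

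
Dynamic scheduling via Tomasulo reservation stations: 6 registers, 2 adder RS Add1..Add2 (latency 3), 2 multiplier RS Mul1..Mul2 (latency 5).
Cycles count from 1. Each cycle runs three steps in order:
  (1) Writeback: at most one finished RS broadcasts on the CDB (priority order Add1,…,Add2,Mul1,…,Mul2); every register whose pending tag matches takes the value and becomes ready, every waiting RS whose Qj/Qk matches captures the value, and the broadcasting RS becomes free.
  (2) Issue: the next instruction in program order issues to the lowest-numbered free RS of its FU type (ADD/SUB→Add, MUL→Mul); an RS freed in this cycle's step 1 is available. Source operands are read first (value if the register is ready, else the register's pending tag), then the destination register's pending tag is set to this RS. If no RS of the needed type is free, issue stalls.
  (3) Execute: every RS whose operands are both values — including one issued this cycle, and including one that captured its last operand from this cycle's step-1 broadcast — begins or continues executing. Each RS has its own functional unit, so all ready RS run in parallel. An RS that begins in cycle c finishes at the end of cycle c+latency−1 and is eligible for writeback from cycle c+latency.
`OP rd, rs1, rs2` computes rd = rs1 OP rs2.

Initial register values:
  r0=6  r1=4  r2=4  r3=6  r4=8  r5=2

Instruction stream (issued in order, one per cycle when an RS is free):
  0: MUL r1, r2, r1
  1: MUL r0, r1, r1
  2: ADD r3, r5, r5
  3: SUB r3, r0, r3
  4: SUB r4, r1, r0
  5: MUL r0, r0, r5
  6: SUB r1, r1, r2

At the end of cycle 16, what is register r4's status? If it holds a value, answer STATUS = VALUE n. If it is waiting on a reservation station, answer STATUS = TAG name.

STATUS = VALUE -240

cycle 1: issue MUL r1<-Mul1 // r0:6,r1:Mul1,r2:4,r3:6,r4:8,r5:2
cycle 2: issue MUL r0<-Mul2 // r0:Mul2,r1:Mul1,r2:4,r3:6,r4:8,r5:2
cycle 3: issue ADD r3<-Add1 // r0:Mul2,r1:Mul1,r2:4,r3:Add1,r4:8,r5:2
cycle 4: issue SUB r3<-Add2 // r0:Mul2,r1:Mul1,r2:4,r3:Add2,r4:8,r5:2
cycle 5: stall // r0:Mul2,r1:Mul1,r2:4,r3:Add2,r4:8,r5:2
cycle 6: CDB Add1=4; issue SUB r4<-Add1 // r0:Mul2,r1:Mul1,r2:4,r3:Add2,r4:Add1,r5:2
cycle 7: CDB Mul1=16; issue MUL r0<-Mul1 // r0:Mul1,r1:16,r2:4,r3:Add2,r4:Add1,r5:2
cycle 8: stall // r0:Mul1,r1:16,r2:4,r3:Add2,r4:Add1,r5:2
cycle 9: stall // r0:Mul1,r1:16,r2:4,r3:Add2,r4:Add1,r5:2
cycle 10: stall // r0:Mul1,r1:16,r2:4,r3:Add2,r4:Add1,r5:2
cycle 11: stall // r0:Mul1,r1:16,r2:4,r3:Add2,r4:Add1,r5:2
cycle 12: CDB Mul2=256; stall // r0:Mul1,r1:16,r2:4,r3:Add2,r4:Add1,r5:2
cycle 13: stall // r0:Mul1,r1:16,r2:4,r3:Add2,r4:Add1,r5:2
cycle 14: stall // r0:Mul1,r1:16,r2:4,r3:Add2,r4:Add1,r5:2
cycle 15: CDB Add1=-240; issue SUB r1<-Add1 // r0:Mul1,r1:Add1,r2:4,r3:Add2,r4:-240,r5:2
cycle 16: CDB Add2=252 // r0:Mul1,r1:Add1,r2:4,r3:252,r4:-240,r5:2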